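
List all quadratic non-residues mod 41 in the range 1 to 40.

Square k = 1,…,20 (k and 41−k give the same square):
1²=1, 2²=4, 3²=9, 4²=16, 5²=25, 6²=36, 7²≡8, 8²≡23, 9²≡40, 10²≡18, 11²≡39, 12²≡21, 13²≡5, 14²≡32, 15²≡20, 16²≡10, 17²≡2, 18²≡37, 19²≡33, 20²≡31 (mod 41).
The residues are {1, 2, 4, 5, 8, 9, 10, 16, 18, 20, 21, 23, 25, 31, 32, 33, 36, 37, 39, 40}; the non-residues are the remaining 20 nonzero classes.

3,6,7,11,12,13,14,15,17,19,22,24,26,27,28,29,30,34,35,38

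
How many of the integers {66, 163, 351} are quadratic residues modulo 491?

(66/491) = -1 → non-residue.
(163/491) = +1 → QR.
(351/491) = +1 → QR.
Total quadratic residues among the 3: 2.

2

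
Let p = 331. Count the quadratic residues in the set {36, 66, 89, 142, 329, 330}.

3

(36/331) = +1 → QR.
(66/331) = -1 → non-residue.
(89/331) = +1 → QR.
(142/331) = -1 → non-residue.
(329/331) = +1 → QR.
(330/331) = -1 → non-residue.
Total quadratic residues among the 6: 3.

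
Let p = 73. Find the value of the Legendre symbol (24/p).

Euler's criterion: (24/73) ≡ 24^36 (mod 73).
24^2 ≡ 65 (mod 73)
24^4 ≡ 64 (mod 73)
24^8 ≡ 8 (mod 73)
24^16 ≡ 64 (mod 73)
24^32 ≡ 8 (mod 73)
24^36 = 24^(32+4) ≡ 1 (mod 73).
Result is 1, so (24/73) = 1.

1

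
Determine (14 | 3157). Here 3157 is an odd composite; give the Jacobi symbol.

0

Pull out 2: since 3157 ≡ 5 (mod 8), (2/3157) = -1.
Reciprocity: 7 ≡ 3 and 3157 ≡ 1 (mod 4), so (7/3157) = +(3157/7).
Reduce top mod 7: now compute (0/7).
Top reduces to 0: gcd > 1, so the symbol is 0.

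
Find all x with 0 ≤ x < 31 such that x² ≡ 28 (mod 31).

11, 20

Since 31 ≡ 3 (mod 4), a square root of 28 is 28^((31+1)/4) = 28^8 mod 31.
Repeated squaring: 28^2≡9, 28^4≡19, 28^8≡20 (mod 31).
28^8 = 28^(8) ≡ 20 (mod 31).
Check: 20² = 400 ≡ 28 (mod 31). The two roots are 11 and 20.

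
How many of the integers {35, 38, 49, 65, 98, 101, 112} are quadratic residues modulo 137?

6

(35/137) = -1 → non-residue.
(38/137) = +1 → QR.
(49/137) = +1 → QR.
(65/137) = +1 → QR.
(98/137) = +1 → QR.
(101/137) = +1 → QR.
(112/137) = +1 → QR.
Total quadratic residues among the 7: 6.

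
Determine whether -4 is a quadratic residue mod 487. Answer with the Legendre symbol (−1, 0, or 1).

-1

Euler's criterion: (-4/487) ≡ 483^243 (mod 487).
483^2 ≡ 16 (mod 487)
483^4 ≡ 256 (mod 487)
483^8 ≡ 278 (mod 487)
483^16 ≡ 338 (mod 487)
483^32 ≡ 286 (mod 487)
483^64 ≡ 467 (mod 487)
483^128 ≡ 400 (mod 487)
483^243 = 483^(128+64+32+16+2+1) ≡ 486 (mod 487).
Result is 486 ≡ −1, so (-4/487) = −1.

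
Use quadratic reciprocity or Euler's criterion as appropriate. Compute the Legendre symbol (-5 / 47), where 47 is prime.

1

First reduce: -5 ≡ 42 (mod 47).
Pull out 2: since 47 ≡ 7 (mod 8), (2/47) = +1.
Reciprocity: 21 ≡ 1 and 47 ≡ 3 (mod 4), so (21/47) = +(47/21).
Reduce top mod 21: now compute (5/21).
Reciprocity: 5 ≡ 1 and 21 ≡ 1 (mod 4), so (5/21) = +(21/5).
Reduce top mod 5: now compute (1/5).
Reached (1/5) = 1. Collecting the sign flips along the way, the symbol is +1.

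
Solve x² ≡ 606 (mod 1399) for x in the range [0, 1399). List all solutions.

623, 776

Since 1399 ≡ 3 (mod 4), a square root of 606 is 606^((1399+1)/4) = 606^350 mod 1399.
Repeated squaring: 606^2≡698, 606^4≡352, 606^8≡792, 606^16≡512, 606^32≡531, 606^64≡762, 606^128≡59, 606^256≡683 (mod 1399).
606^350 = 606^(256+64+16+8+4+2) ≡ 623 (mod 1399).
Check: 623² = 388129 ≡ 606 (mod 1399). The two roots are 623 and 776.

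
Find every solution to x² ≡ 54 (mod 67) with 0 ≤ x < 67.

Since 67 ≡ 3 (mod 4), a square root of 54 is 54^((67+1)/4) = 54^17 mod 67.
Repeated squaring: 54^2≡35, 54^4≡19, 54^8≡26, 54^16≡6 (mod 67).
54^17 = 54^(16+1) ≡ 56 (mod 67).
Check: 56² = 3136 ≡ 54 (mod 67). The two roots are 11 and 56.

11, 56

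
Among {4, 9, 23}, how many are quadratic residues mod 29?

3

(4/29) = +1 → QR.
(9/29) = +1 → QR.
(23/29) = +1 → QR.
Total quadratic residues among the 3: 3.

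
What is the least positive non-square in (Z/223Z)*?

(2/223) = +1, so 2 is a residue.
(3/223) = −1, so 3 is the smallest positive non-residue mod 223.

3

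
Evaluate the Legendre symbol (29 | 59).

Reciprocity: 29 ≡ 1 and 59 ≡ 3 (mod 4), so (29/59) = +(59/29).
Reduce top mod 29: now compute (1/29).
Reached (1/29) = 1. Collecting the sign flips along the way, the symbol is +1.

1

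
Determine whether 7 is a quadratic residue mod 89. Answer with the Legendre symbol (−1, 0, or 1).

-1

Euler's criterion: (7/89) ≡ 7^44 (mod 89).
7^2 ≡ 49 (mod 89)
7^4 ≡ 87 (mod 89)
7^8 ≡ 4 (mod 89)
7^16 ≡ 16 (mod 89)
7^32 ≡ 78 (mod 89)
7^44 = 7^(32+8+4) ≡ 88 (mod 89).
Result is 88 ≡ −1, so (7/89) = −1.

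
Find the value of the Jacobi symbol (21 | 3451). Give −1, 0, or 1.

Reciprocity: 21 ≡ 1 and 3451 ≡ 3 (mod 4), so (21/3451) = +(3451/21).
Reduce top mod 21: now compute (7/21).
Reciprocity: 7 ≡ 3 and 21 ≡ 1 (mod 4), so (7/21) = +(21/7).
Reduce top mod 7: now compute (0/7).
Top reduces to 0: gcd > 1, so the symbol is 0.

0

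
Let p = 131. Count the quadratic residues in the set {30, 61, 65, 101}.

3

(30/131) = -1 → non-residue.
(61/131) = +1 → QR.
(65/131) = +1 → QR.
(101/131) = +1 → QR.
Total quadratic residues among the 4: 3.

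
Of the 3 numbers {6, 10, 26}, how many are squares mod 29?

1

(6/29) = +1 → QR.
(10/29) = -1 → non-residue.
(26/29) = -1 → non-residue.
Total quadratic residues among the 3: 1.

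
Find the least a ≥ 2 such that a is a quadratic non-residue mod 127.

(2/127) = +1, so 2 is a residue.
(3/127) = −1, so 3 is the smallest positive non-residue mod 127.

3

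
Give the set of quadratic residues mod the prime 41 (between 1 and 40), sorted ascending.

Square k = 1,…,20 (k and 41−k give the same square):
1²=1, 2²=4, 3²=9, 4²=16, 5²=25, 6²=36, 7²≡8, 8²≡23, 9²≡40, 10²≡18, 11²≡39, 12²≡21, 13²≡5, 14²≡32, 15²≡20, 16²≡10, 17²≡2, 18²≡37, 19²≡33, 20²≡31 (mod 41).
So the quadratic residues mod 41 are {1, 2, 4, 5, 8, 9, 10, 16, 18, 20, 21, 23, 25, 31, 32, 33, 36, 37, 39, 40}.

1 2 4 5 8 9 10 16 18 20 21 23 25 31 32 33 36 37 39 40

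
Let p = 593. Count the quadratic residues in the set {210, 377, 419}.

0

(210/593) = -1 → non-residue.
(377/593) = -1 → non-residue.
(419/593) = -1 → non-residue.
Total quadratic residues among the 3: 0.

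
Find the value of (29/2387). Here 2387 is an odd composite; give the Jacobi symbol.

1

Reciprocity: 29 ≡ 1 and 2387 ≡ 3 (mod 4), so (29/2387) = +(2387/29).
Reduce top mod 29: now compute (9/29).
Reciprocity: 9 ≡ 1 and 29 ≡ 1 (mod 4), so (9/29) = +(29/9).
Reduce top mod 9: now compute (2/9).
Pull out 2: since 9 ≡ 1 (mod 8), (2/9) = +1.
Reached (1/9) = 1. Collecting the sign flips along the way, the symbol is +1.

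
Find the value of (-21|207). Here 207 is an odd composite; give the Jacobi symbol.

First reduce: -21 ≡ 186 (mod 207).
Pull out 2: since 207 ≡ 7 (mod 8), (2/207) = +1.
Reciprocity: 93 ≡ 1 and 207 ≡ 3 (mod 4), so (93/207) = +(207/93).
Reduce top mod 93: now compute (21/93).
Reciprocity: 21 ≡ 1 and 93 ≡ 1 (mod 4), so (21/93) = +(93/21).
Reduce top mod 21: now compute (9/21).
Reciprocity: 9 ≡ 1 and 21 ≡ 1 (mod 4), so (9/21) = +(21/9).
Reduce top mod 9: now compute (3/9).
Reciprocity: 3 ≡ 3 and 9 ≡ 1 (mod 4), so (3/9) = +(9/3).
Reduce top mod 3: now compute (0/3).
Top reduces to 0: gcd > 1, so the symbol is 0.

0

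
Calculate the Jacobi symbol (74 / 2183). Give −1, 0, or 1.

Pull out 2: since 2183 ≡ 7 (mod 8), (2/2183) = +1.
Reciprocity: 37 ≡ 1 and 2183 ≡ 3 (mod 4), so (37/2183) = +(2183/37).
Reduce top mod 37: now compute (0/37).
Top reduces to 0: gcd > 1, so the symbol is 0.

0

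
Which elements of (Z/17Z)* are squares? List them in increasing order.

1 2 4 8 9 13 15 16

Square k = 1,…,8 (k and 17−k give the same square):
1²=1, 2²=4, 3²=9, 4²=16, 5²≡8, 6²≡2, 7²≡15, 8²≡13 (mod 17).
So the quadratic residues mod 17 are {1, 2, 4, 8, 9, 13, 15, 16}.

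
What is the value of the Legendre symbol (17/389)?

Euler's criterion: (17/389) ≡ 17^194 (mod 389).
17^2 ≡ 289 (mod 389)
17^4 ≡ 275 (mod 389)
17^8 ≡ 159 (mod 389)
17^16 ≡ 385 (mod 389)
17^32 ≡ 16 (mod 389)
17^64 ≡ 256 (mod 389)
17^128 ≡ 184 (mod 389)
17^194 = 17^(128+64+2) ≡ 1 (mod 389).
Result is 1, so (17/389) = 1.

1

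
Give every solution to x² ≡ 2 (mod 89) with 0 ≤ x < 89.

89 ≡ 1 (mod 4), so we find a root by search.
Trying successive values, 25² = 625 ≡ 2 (mod 89). The other root is 89 − 25 = 64.

25, 64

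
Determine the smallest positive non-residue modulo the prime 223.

(2/223) = +1, so 2 is a residue.
(3/223) = −1, so 3 is the smallest positive non-residue mod 223.

3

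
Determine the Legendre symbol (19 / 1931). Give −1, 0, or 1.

Reciprocity: 19 ≡ 3 and 1931 ≡ 3 (mod 4), so (19/1931) = −(1931/19).
Reduce top mod 19: now compute (12/19).
Pull out 2^2: since 19 ≡ 3 (mod 8), (2/19) = -1, so (2/19)^2 = +1.
Reciprocity: 3 ≡ 3 and 19 ≡ 3 (mod 4), so (3/19) = −(19/3).
Reduce top mod 3: now compute (1/3).
Reached (1/3) = 1. Collecting the sign flips along the way, the symbol is +1.

1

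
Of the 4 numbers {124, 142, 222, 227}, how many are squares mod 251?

4

(124/251) = +1 → QR.
(142/251) = +1 → QR.
(222/251) = +1 → QR.
(227/251) = +1 → QR.
Total quadratic residues among the 4: 4.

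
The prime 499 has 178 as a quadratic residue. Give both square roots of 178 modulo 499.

226, 273

Since 499 ≡ 3 (mod 4), a square root of 178 is 178^((499+1)/4) = 178^125 mod 499.
Repeated squaring: 178^2≡247, 178^4≡131, 178^8≡195, 178^16≡101, 178^32≡221, 178^64≡438 (mod 499).
178^125 = 178^(64+32+16+8+4+1) ≡ 226 (mod 499).
Check: 226² = 51076 ≡ 178 (mod 499). The two roots are 226 and 273.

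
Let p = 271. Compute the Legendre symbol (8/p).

1

Pull out 2^3: since 271 ≡ 7 (mod 8), (2/271) = +1, so (2/271)^3 = +1.
Reached (1/271) = 1. Collecting the sign flips along the way, the symbol is +1.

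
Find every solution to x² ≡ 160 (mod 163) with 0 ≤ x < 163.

Since 163 ≡ 3 (mod 4), a square root of 160 is 160^((163+1)/4) = 160^41 mod 163.
Repeated squaring: 160^2≡9, 160^4≡81, 160^8≡41, 160^16≡51, 160^32≡156 (mod 163).
160^41 = 160^(32+8+1) ≡ 46 (mod 163).
Check: 46² = 2116 ≡ 160 (mod 163). The two roots are 46 and 117.

46, 117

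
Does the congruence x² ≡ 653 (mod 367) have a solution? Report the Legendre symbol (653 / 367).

First reduce: 653 ≡ 286 (mod 367).
Pull out 2: since 367 ≡ 7 (mod 8), (2/367) = +1.
Reciprocity: 143 ≡ 3 and 367 ≡ 3 (mod 4), so (143/367) = −(367/143).
Reduce top mod 143: now compute (81/143).
Reciprocity: 81 ≡ 1 and 143 ≡ 3 (mod 4), so (81/143) = +(143/81).
Reduce top mod 81: now compute (62/81).
Pull out 2: since 81 ≡ 1 (mod 8), (2/81) = +1.
Reciprocity: 31 ≡ 3 and 81 ≡ 1 (mod 4), so (31/81) = +(81/31).
Reduce top mod 31: now compute (19/31).
Reciprocity: 19 ≡ 3 and 31 ≡ 3 (mod 4), so (19/31) = −(31/19).
Reduce top mod 19: now compute (12/19).
Pull out 2^2: since 19 ≡ 3 (mod 8), (2/19) = -1, so (2/19)^2 = +1.
Reciprocity: 3 ≡ 3 and 19 ≡ 3 (mod 4), so (3/19) = −(19/3).
Reduce top mod 3: now compute (1/3).
Reached (1/3) = 1. Collecting the sign flips along the way, the symbol is -1.

-1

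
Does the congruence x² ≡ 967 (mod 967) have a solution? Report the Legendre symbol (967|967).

First reduce: 967 ≡ 0 (mod 967).
Top reduces to 0: gcd > 1, so the symbol is 0.

0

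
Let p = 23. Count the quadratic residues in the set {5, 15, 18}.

1

(5/23) = -1 → non-residue.
(15/23) = -1 → non-residue.
(18/23) = +1 → QR.
Total quadratic residues among the 3: 1.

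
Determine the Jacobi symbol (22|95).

1

Pull out 2: since 95 ≡ 7 (mod 8), (2/95) = +1.
Reciprocity: 11 ≡ 3 and 95 ≡ 3 (mod 4), so (11/95) = −(95/11).
Reduce top mod 11: now compute (7/11).
Reciprocity: 7 ≡ 3 and 11 ≡ 3 (mod 4), so (7/11) = −(11/7).
Reduce top mod 7: now compute (4/7).
Pull out 2^2: since 7 ≡ 7 (mod 8), (2/7) = +1, so (2/7)^2 = +1.
Reached (1/7) = 1. Collecting the sign flips along the way, the symbol is +1.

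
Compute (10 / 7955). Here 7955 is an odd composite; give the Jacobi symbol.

0

Pull out 2: since 7955 ≡ 3 (mod 8), (2/7955) = -1.
Reciprocity: 5 ≡ 1 and 7955 ≡ 3 (mod 4), so (5/7955) = +(7955/5).
Reduce top mod 5: now compute (0/5).
Top reduces to 0: gcd > 1, so the symbol is 0.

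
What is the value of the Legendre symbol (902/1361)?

Pull out 2: since 1361 ≡ 1 (mod 8), (2/1361) = +1.
Reciprocity: 451 ≡ 3 and 1361 ≡ 1 (mod 4), so (451/1361) = +(1361/451).
Reduce top mod 451: now compute (8/451).
Pull out 2^3: since 451 ≡ 3 (mod 8), (2/451) = -1, so (2/451)^3 = -1.
Reached (1/451) = 1. Collecting the sign flips along the way, the symbol is -1.

-1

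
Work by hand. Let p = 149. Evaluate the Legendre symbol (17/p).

1

Reciprocity: 17 ≡ 1 and 149 ≡ 1 (mod 4), so (17/149) = +(149/17).
Reduce top mod 17: now compute (13/17).
Reciprocity: 13 ≡ 1 and 17 ≡ 1 (mod 4), so (13/17) = +(17/13).
Reduce top mod 13: now compute (4/13).
Pull out 2^2: since 13 ≡ 5 (mod 8), (2/13) = -1, so (2/13)^2 = +1.
Reached (1/13) = 1. Collecting the sign flips along the way, the symbol is +1.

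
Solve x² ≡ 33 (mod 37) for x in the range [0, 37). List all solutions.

12, 25

37 ≡ 1 (mod 4), so we find a root by search.
Trying successive values, 12² = 144 ≡ 33 (mod 37). The other root is 37 − 12 = 25.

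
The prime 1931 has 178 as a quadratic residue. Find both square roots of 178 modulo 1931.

Since 1931 ≡ 3 (mod 4), a square root of 178 is 178^((1931+1)/4) = 178^483 mod 1931.
Repeated squaring: 178^2≡788, 178^4≡1093, 178^8≡1291, 178^16≡228, 178^32≡1778, 178^64≡237, 178^128≡170, 178^256≡1866 (mod 1931).
178^483 = 178^(256+128+64+32+2+1) ≡ 1772 (mod 1931).
Check: 1772² = 3139984 ≡ 178 (mod 1931). The two roots are 159 and 1772.

159, 1772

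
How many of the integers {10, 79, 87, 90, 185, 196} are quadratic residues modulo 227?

(10/227) = +1 → QR.
(79/227) = +1 → QR.
(87/227) = +1 → QR.
(90/227) = +1 → QR.
(185/227) = +1 → QR.
(196/227) = +1 → QR.
Total quadratic residues among the 6: 6.

6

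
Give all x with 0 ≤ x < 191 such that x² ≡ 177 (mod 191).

Since 191 ≡ 3 (mod 4), a square root of 177 is 177^((191+1)/4) = 177^48 mod 191.
Repeated squaring: 177^2≡5, 177^4≡25, 177^8≡52, 177^16≡30, 177^32≡136 (mod 191).
177^48 = 177^(32+16) ≡ 69 (mod 191).
Check: 69² = 4761 ≡ 177 (mod 191). The two roots are 69 and 122.

69, 122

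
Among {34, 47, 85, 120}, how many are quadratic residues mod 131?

1

(34/131) = +1 → QR.
(47/131) = -1 → non-residue.
(85/131) = -1 → non-residue.
(120/131) = -1 → non-residue.
Total quadratic residues among the 4: 1.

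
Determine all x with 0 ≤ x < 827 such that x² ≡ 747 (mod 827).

49, 778

Since 827 ≡ 3 (mod 4), a square root of 747 is 747^((827+1)/4) = 747^207 mod 827.
Repeated squaring: 747^2≡611, 747^4≡344, 747^8≡75, 747^16≡663, 747^32≡432, 747^64≡549, 747^128≡373 (mod 827).
747^207 = 747^(128+64+8+4+2+1) ≡ 49 (mod 827).
Check: 49² = 2401 ≡ 747 (mod 827). The two roots are 49 and 778.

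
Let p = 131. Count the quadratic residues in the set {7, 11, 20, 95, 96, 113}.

(7/131) = +1 → QR.
(11/131) = +1 → QR.
(20/131) = +1 → QR.
(95/131) = -1 → non-residue.
(96/131) = -1 → non-residue.
(113/131) = +1 → QR.
Total quadratic residues among the 6: 4.

4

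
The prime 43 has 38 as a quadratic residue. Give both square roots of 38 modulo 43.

Since 43 ≡ 3 (mod 4), a square root of 38 is 38^((43+1)/4) = 38^11 mod 43.
Repeated squaring: 38^2≡25, 38^4≡23, 38^8≡13 (mod 43).
38^11 = 38^(8+2+1) ≡ 9 (mod 43).
Check: 9² = 81 ≡ 38 (mod 43). The two roots are 9 and 34.

9, 34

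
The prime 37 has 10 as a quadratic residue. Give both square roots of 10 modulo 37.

37 ≡ 1 (mod 4), so we find a root by search.
Trying successive values, 11² = 121 ≡ 10 (mod 37). The other root is 37 − 11 = 26.

11, 26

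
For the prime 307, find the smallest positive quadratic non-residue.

(2/307) = −1, so 2 is the smallest positive non-residue mod 307.

2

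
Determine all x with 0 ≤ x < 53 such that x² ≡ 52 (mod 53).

53 ≡ 1 (mod 4), so we find a root by search.
Trying successive values, 23² = 529 ≡ 52 (mod 53). The other root is 53 − 23 = 30.

23, 30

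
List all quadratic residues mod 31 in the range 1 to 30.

Square k = 1,…,15 (k and 31−k give the same square):
1²=1, 2²=4, 3²=9, 4²=16, 5²=25, 6²≡5, 7²≡18, 8²≡2, 9²≡19, 10²≡7, 11²≡28, 12²≡20, 13²≡14, 14²≡10, 15²≡8 (mod 31).
So the quadratic residues mod 31 are {1, 2, 4, 5, 7, 8, 9, 10, 14, 16, 18, 19, 20, 25, 28}.

1, 2, 4, 5, 7, 8, 9, 10, 14, 16, 18, 19, 20, 25, 28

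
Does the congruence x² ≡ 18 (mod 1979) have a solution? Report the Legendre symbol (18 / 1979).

Pull out 2: since 1979 ≡ 3 (mod 8), (2/1979) = -1.
Reciprocity: 9 ≡ 1 and 1979 ≡ 3 (mod 4), so (9/1979) = +(1979/9).
Reduce top mod 9: now compute (8/9).
Pull out 2^3: since 9 ≡ 1 (mod 8), (2/9) = +1, so (2/9)^3 = +1.
Reached (1/9) = 1. Collecting the sign flips along the way, the symbol is -1.

-1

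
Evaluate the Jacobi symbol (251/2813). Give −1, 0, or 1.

Reciprocity: 251 ≡ 3 and 2813 ≡ 1 (mod 4), so (251/2813) = +(2813/251).
Reduce top mod 251: now compute (52/251).
Pull out 2^2: since 251 ≡ 3 (mod 8), (2/251) = -1, so (2/251)^2 = +1.
Reciprocity: 13 ≡ 1 and 251 ≡ 3 (mod 4), so (13/251) = +(251/13).
Reduce top mod 13: now compute (4/13).
Pull out 2^2: since 13 ≡ 5 (mod 8), (2/13) = -1, so (2/13)^2 = +1.
Reached (1/13) = 1. Collecting the sign flips along the way, the symbol is +1.

1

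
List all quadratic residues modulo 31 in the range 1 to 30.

1, 2, 4, 5, 7, 8, 9, 10, 14, 16, 18, 19, 20, 25, 28

Square k = 1,…,15 (k and 31−k give the same square):
1²=1, 2²=4, 3²=9, 4²=16, 5²=25, 6²≡5, 7²≡18, 8²≡2, 9²≡19, 10²≡7, 11²≡28, 12²≡20, 13²≡14, 14²≡10, 15²≡8 (mod 31).
So the quadratic residues mod 31 are {1, 2, 4, 5, 7, 8, 9, 10, 14, 16, 18, 19, 20, 25, 28}.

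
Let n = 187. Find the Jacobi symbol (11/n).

Reciprocity: 11 ≡ 3 and 187 ≡ 3 (mod 4), so (11/187) = −(187/11).
Reduce top mod 11: now compute (0/11).
Top reduces to 0: gcd > 1, so the symbol is 0.

0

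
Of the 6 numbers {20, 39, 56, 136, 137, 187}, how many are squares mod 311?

5

(20/311) = +1 → QR.
(39/311) = +1 → QR.
(56/311) = +1 → QR.
(136/311) = -1 → non-residue.
(137/311) = +1 → QR.
(187/311) = +1 → QR.
Total quadratic residues among the 6: 5.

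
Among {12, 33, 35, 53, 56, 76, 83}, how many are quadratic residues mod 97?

4

(12/97) = +1 → QR.
(33/97) = +1 → QR.
(35/97) = +1 → QR.
(53/97) = +1 → QR.
(56/97) = -1 → non-residue.
(76/97) = -1 → non-residue.
(83/97) = -1 → non-residue.
Total quadratic residues among the 7: 4.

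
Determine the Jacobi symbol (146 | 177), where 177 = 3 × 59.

Pull out 2: since 177 ≡ 1 (mod 8), (2/177) = +1.
Reciprocity: 73 ≡ 1 and 177 ≡ 1 (mod 4), so (73/177) = +(177/73).
Reduce top mod 73: now compute (31/73).
Reciprocity: 31 ≡ 3 and 73 ≡ 1 (mod 4), so (31/73) = +(73/31).
Reduce top mod 31: now compute (11/31).
Reciprocity: 11 ≡ 3 and 31 ≡ 3 (mod 4), so (11/31) = −(31/11).
Reduce top mod 11: now compute (9/11).
Reciprocity: 9 ≡ 1 and 11 ≡ 3 (mod 4), so (9/11) = +(11/9).
Reduce top mod 9: now compute (2/9).
Pull out 2: since 9 ≡ 1 (mod 8), (2/9) = +1.
Reached (1/9) = 1. Collecting the sign flips along the way, the symbol is -1.

-1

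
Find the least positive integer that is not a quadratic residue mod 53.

(2/53) = −1, so 2 is the smallest positive non-residue mod 53.

2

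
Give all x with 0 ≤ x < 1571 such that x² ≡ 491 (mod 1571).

Since 1571 ≡ 3 (mod 4), a square root of 491 is 491^((1571+1)/4) = 491^393 mod 1571.
Repeated squaring: 491^2≡718, 491^4≡236, 491^8≡711, 491^16≡1230, 491^32≡27, 491^64≡729, 491^128≡443, 491^256≡1445 (mod 1571).
491^393 = 491^(256+128+8+1) ≡ 393 (mod 1571).
Check: 393² = 154449 ≡ 491 (mod 1571). The two roots are 393 and 1178.

393, 1178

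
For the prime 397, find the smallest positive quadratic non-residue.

2

(2/397) = −1, so 2 is the smallest positive non-residue mod 397.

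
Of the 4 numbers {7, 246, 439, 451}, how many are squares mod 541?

(7/541) = +1 → QR.
(246/541) = -1 → non-residue.
(439/541) = +1 → QR.
(451/541) = -1 → non-residue.
Total quadratic residues among the 4: 2.

2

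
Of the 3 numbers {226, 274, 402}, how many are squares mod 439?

(226/439) = +1 → QR.
(274/439) = +1 → QR.
(402/439) = +1 → QR.
Total quadratic residues among the 3: 3.

3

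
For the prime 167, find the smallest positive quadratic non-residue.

(2/167) = +1, so 2 is a residue.
(3/167) = +1, so 3 is a residue.
(4/167) = +1, so 4 is a residue.
(5/167) = −1, so 5 is the smallest positive non-residue mod 167.

5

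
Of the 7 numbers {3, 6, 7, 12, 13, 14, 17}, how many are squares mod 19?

(3/19) = -1 → non-residue.
(6/19) = +1 → QR.
(7/19) = +1 → QR.
(12/19) = -1 → non-residue.
(13/19) = -1 → non-residue.
(14/19) = -1 → non-residue.
(17/19) = +1 → QR.
Total quadratic residues among the 7: 3.

3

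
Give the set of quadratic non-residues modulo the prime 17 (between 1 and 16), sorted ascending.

Square k = 1,…,8 (k and 17−k give the same square):
1²=1, 2²=4, 3²=9, 4²=16, 5²≡8, 6²≡2, 7²≡15, 8²≡13 (mod 17).
The residues are {1, 2, 4, 8, 9, 13, 15, 16}; the non-residues are the remaining 8 nonzero classes.

3 5 6 7 10 11 12 14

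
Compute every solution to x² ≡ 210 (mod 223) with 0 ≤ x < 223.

87, 136

Since 223 ≡ 3 (mod 4), a square root of 210 is 210^((223+1)/4) = 210^56 mod 223.
Repeated squaring: 210^2≡169, 210^4≡17, 210^8≡66, 210^16≡119, 210^32≡112 (mod 223).
210^56 = 210^(32+16+8) ≡ 136 (mod 223).
Check: 136² = 18496 ≡ 210 (mod 223). The two roots are 87 and 136.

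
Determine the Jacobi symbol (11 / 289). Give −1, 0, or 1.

Reciprocity: 11 ≡ 3 and 289 ≡ 1 (mod 4), so (11/289) = +(289/11).
Reduce top mod 11: now compute (3/11).
Reciprocity: 3 ≡ 3 and 11 ≡ 3 (mod 4), so (3/11) = −(11/3).
Reduce top mod 3: now compute (2/3).
Pull out 2: since 3 ≡ 3 (mod 8), (2/3) = -1.
Reached (1/3) = 1. Collecting the sign flips along the way, the symbol is +1.

1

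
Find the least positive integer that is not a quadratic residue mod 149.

2

(2/149) = −1, so 2 is the smallest positive non-residue mod 149.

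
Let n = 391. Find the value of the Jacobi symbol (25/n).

1

Reciprocity: 25 ≡ 1 and 391 ≡ 3 (mod 4), so (25/391) = +(391/25).
Reduce top mod 25: now compute (16/25).
Pull out 2^4: since 25 ≡ 1 (mod 8), (2/25) = +1, so (2/25)^4 = +1.
Reached (1/25) = 1. Collecting the sign flips along the way, the symbol is +1.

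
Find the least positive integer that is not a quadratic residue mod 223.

3

(2/223) = +1, so 2 is a residue.
(3/223) = −1, so 3 is the smallest positive non-residue mod 223.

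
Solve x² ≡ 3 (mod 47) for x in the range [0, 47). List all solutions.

Since 47 ≡ 3 (mod 4), a square root of 3 is 3^((47+1)/4) = 3^12 mod 47.
Repeated squaring: 3^2≡9, 3^4≡34, 3^8≡28 (mod 47).
3^12 = 3^(8+4) ≡ 12 (mod 47).
Check: 12² = 144 ≡ 3 (mod 47). The two roots are 12 and 35.

12, 35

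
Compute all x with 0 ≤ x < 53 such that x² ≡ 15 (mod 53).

53 ≡ 1 (mod 4), so we find a root by search.
Trying successive values, 11² = 121 ≡ 15 (mod 53). The other root is 53 − 11 = 42.

11, 42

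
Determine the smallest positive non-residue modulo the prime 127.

(2/127) = +1, so 2 is a residue.
(3/127) = −1, so 3 is the smallest positive non-residue mod 127.

3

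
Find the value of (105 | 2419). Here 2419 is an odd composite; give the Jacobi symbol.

Reciprocity: 105 ≡ 1 and 2419 ≡ 3 (mod 4), so (105/2419) = +(2419/105).
Reduce top mod 105: now compute (4/105).
Pull out 2^2: since 105 ≡ 1 (mod 8), (2/105) = +1, so (2/105)^2 = +1.
Reached (1/105) = 1. Collecting the sign flips along the way, the symbol is +1.

1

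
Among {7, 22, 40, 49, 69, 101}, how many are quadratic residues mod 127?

3

(7/127) = -1 → non-residue.
(22/127) = +1 → QR.
(40/127) = -1 → non-residue.
(49/127) = +1 → QR.
(69/127) = +1 → QR.
(101/127) = -1 → non-residue.
Total quadratic residues among the 6: 3.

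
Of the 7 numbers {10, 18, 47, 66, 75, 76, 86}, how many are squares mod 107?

(10/107) = +1 → QR.
(18/107) = -1 → non-residue.
(47/107) = +1 → QR.
(66/107) = -1 → non-residue.
(75/107) = +1 → QR.
(76/107) = +1 → QR.
(86/107) = +1 → QR.
Total quadratic residues among the 7: 5.

5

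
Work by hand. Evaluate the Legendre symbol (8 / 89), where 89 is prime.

1

Pull out 2^3: since 89 ≡ 1 (mod 8), (2/89) = +1, so (2/89)^3 = +1.
Reached (1/89) = 1. Collecting the sign flips along the way, the symbol is +1.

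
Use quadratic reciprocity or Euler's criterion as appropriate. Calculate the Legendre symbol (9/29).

Reciprocity: 9 ≡ 1 and 29 ≡ 1 (mod 4), so (9/29) = +(29/9).
Reduce top mod 9: now compute (2/9).
Pull out 2: since 9 ≡ 1 (mod 8), (2/9) = +1.
Reached (1/9) = 1. Collecting the sign flips along the way, the symbol is +1.

1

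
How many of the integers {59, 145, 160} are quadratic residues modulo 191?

(59/191) = +1 → QR.
(145/191) = -1 → non-residue.
(160/191) = +1 → QR.
Total quadratic residues among the 3: 2.

2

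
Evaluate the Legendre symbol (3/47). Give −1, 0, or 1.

1

Euler's criterion: (3/47) ≡ 3^23 (mod 47).
3^2 ≡ 9 (mod 47)
3^4 ≡ 34 (mod 47)
3^8 ≡ 28 (mod 47)
3^16 ≡ 32 (mod 47)
3^23 = 3^(16+4+2+1) ≡ 1 (mod 47).
Result is 1, so (3/47) = 1.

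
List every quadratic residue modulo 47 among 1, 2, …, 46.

1 2 3 4 6 7 8 9 12 14 16 17 18 21 24 25 27 28 32 34 36 37 42

Square k = 1,…,23 (k and 47−k give the same square):
1²=1, 2²=4, 3²=9, 4²=16, 5²=25, 6²=36, 7²≡2, 8²≡17, 9²≡34, 10²≡6, 11²≡27, 12²≡3, 13²≡28, 14²≡8, 15²≡37, 16²≡21, 17²≡7, 18²≡42, 19²≡32, 20²≡24, 21²≡18, 22²≡14, 23²≡12 (mod 47).
So the quadratic residues mod 47 are {1, 2, 3, 4, 6, 7, 8, 9, 12, 14, 16, 17, 18, 21, 24, 25, 27, 28, 32, 34, 36, 37, 42}.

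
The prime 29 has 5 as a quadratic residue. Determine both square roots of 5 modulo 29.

11, 18

29 ≡ 1 (mod 4), so we find a root by search.
Trying successive values, 11² = 121 ≡ 5 (mod 29). The other root is 29 − 11 = 18.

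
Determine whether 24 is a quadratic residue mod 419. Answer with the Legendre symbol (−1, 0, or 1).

Euler's criterion: (24/419) ≡ 24^209 (mod 419).
24^2 ≡ 157 (mod 419)
24^4 ≡ 347 (mod 419)
24^8 ≡ 156 (mod 419)
24^16 ≡ 34 (mod 419)
24^32 ≡ 318 (mod 419)
24^64 ≡ 145 (mod 419)
24^128 ≡ 75 (mod 419)
24^209 = 24^(128+64+16+1) ≡ 418 (mod 419).
Result is 418 ≡ −1, so (24/419) = −1.

-1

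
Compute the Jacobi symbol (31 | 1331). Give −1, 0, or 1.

1

Reciprocity: 31 ≡ 3 and 1331 ≡ 3 (mod 4), so (31/1331) = −(1331/31).
Reduce top mod 31: now compute (29/31).
Reciprocity: 29 ≡ 1 and 31 ≡ 3 (mod 4), so (29/31) = +(31/29).
Reduce top mod 29: now compute (2/29).
Pull out 2: since 29 ≡ 5 (mod 8), (2/29) = -1.
Reached (1/29) = 1. Collecting the sign flips along the way, the symbol is +1.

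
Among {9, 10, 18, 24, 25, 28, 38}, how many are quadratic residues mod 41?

(9/41) = +1 → QR.
(10/41) = +1 → QR.
(18/41) = +1 → QR.
(24/41) = -1 → non-residue.
(25/41) = +1 → QR.
(28/41) = -1 → non-residue.
(38/41) = -1 → non-residue.
Total quadratic residues among the 7: 4.

4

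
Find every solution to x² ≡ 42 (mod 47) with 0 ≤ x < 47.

18, 29

Since 47 ≡ 3 (mod 4), a square root of 42 is 42^((47+1)/4) = 42^12 mod 47.
Repeated squaring: 42^2≡25, 42^4≡14, 42^8≡8 (mod 47).
42^12 = 42^(8+4) ≡ 18 (mod 47).
Check: 18² = 324 ≡ 42 (mod 47). The two roots are 18 and 29.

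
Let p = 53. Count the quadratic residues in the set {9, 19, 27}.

1

(9/53) = +1 → QR.
(19/53) = -1 → non-residue.
(27/53) = -1 → non-residue.
Total quadratic residues among the 3: 1.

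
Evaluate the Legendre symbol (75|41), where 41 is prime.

-1

First reduce: 75 ≡ 34 (mod 41).
Pull out 2: since 41 ≡ 1 (mod 8), (2/41) = +1.
Reciprocity: 17 ≡ 1 and 41 ≡ 1 (mod 4), so (17/41) = +(41/17).
Reduce top mod 17: now compute (7/17).
Reciprocity: 7 ≡ 3 and 17 ≡ 1 (mod 4), so (7/17) = +(17/7).
Reduce top mod 7: now compute (3/7).
Reciprocity: 3 ≡ 3 and 7 ≡ 3 (mod 4), so (3/7) = −(7/3).
Reduce top mod 3: now compute (1/3).
Reached (1/3) = 1. Collecting the sign flips along the way, the symbol is -1.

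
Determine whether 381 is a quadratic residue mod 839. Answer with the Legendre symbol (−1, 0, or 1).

1

Euler's criterion: (381/839) ≡ 381^419 (mod 839).
381^2 ≡ 14 (mod 839)
381^4 ≡ 196 (mod 839)
381^8 ≡ 661 (mod 839)
381^16 ≡ 641 (mod 839)
381^32 ≡ 610 (mod 839)
381^64 ≡ 423 (mod 839)
381^128 ≡ 222 (mod 839)
381^256 ≡ 622 (mod 839)
381^419 = 381^(256+128+32+2+1) ≡ 1 (mod 839).
Result is 1, so (381/839) = 1.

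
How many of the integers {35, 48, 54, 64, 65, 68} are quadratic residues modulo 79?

(35/79) = -1 → non-residue.
(48/79) = -1 → non-residue.
(54/79) = -1 → non-residue.
(64/79) = +1 → QR.
(65/79) = +1 → QR.
(68/79) = -1 → non-residue.
Total quadratic residues among the 6: 2.

2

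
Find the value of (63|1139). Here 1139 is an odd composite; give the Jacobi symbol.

1

Reciprocity: 63 ≡ 3 and 1139 ≡ 3 (mod 4), so (63/1139) = −(1139/63).
Reduce top mod 63: now compute (5/63).
Reciprocity: 5 ≡ 1 and 63 ≡ 3 (mod 4), so (5/63) = +(63/5).
Reduce top mod 5: now compute (3/5).
Reciprocity: 3 ≡ 3 and 5 ≡ 1 (mod 4), so (3/5) = +(5/3).
Reduce top mod 3: now compute (2/3).
Pull out 2: since 3 ≡ 3 (mod 8), (2/3) = -1.
Reached (1/3) = 1. Collecting the sign flips along the way, the symbol is +1.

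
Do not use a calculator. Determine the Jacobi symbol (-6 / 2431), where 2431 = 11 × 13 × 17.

First reduce: -6 ≡ 2425 (mod 2431).
Reciprocity: 2425 ≡ 1 and 2431 ≡ 3 (mod 4), so (2425/2431) = +(2431/2425).
Reduce top mod 2425: now compute (6/2425).
Pull out 2: since 2425 ≡ 1 (mod 8), (2/2425) = +1.
Reciprocity: 3 ≡ 3 and 2425 ≡ 1 (mod 4), so (3/2425) = +(2425/3).
Reduce top mod 3: now compute (1/3).
Reached (1/3) = 1. Collecting the sign flips along the way, the symbol is +1.

1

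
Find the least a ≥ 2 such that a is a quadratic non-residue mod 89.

3

(2/89) = +1, so 2 is a residue.
(3/89) = −1, so 3 is the smallest positive non-residue mod 89.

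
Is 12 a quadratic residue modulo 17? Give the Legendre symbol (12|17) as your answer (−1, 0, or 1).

Pull out 2^2: since 17 ≡ 1 (mod 8), (2/17) = +1, so (2/17)^2 = +1.
Reciprocity: 3 ≡ 3 and 17 ≡ 1 (mod 4), so (3/17) = +(17/3).
Reduce top mod 3: now compute (2/3).
Pull out 2: since 3 ≡ 3 (mod 8), (2/3) = -1.
Reached (1/3) = 1. Collecting the sign flips along the way, the symbol is -1.

-1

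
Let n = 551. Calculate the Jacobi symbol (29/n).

Reciprocity: 29 ≡ 1 and 551 ≡ 3 (mod 4), so (29/551) = +(551/29).
Reduce top mod 29: now compute (0/29).
Top reduces to 0: gcd > 1, so the symbol is 0.

0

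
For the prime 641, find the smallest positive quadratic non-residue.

(2/641) = +1, so 2 is a residue.
(3/641) = −1, so 3 is the smallest positive non-residue mod 641.

3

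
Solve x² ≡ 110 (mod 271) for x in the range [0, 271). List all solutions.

129, 142

Since 271 ≡ 3 (mod 4), a square root of 110 is 110^((271+1)/4) = 110^68 mod 271.
Repeated squaring: 110^2≡176, 110^4≡82, 110^8≡220, 110^16≡162, 110^32≡228, 110^64≡223 (mod 271).
110^68 = 110^(64+4) ≡ 129 (mod 271).
Check: 129² = 16641 ≡ 110 (mod 271). The two roots are 129 and 142.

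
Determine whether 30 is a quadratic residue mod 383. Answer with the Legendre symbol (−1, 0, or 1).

-1

Pull out 2: since 383 ≡ 7 (mod 8), (2/383) = +1.
Reciprocity: 15 ≡ 3 and 383 ≡ 3 (mod 4), so (15/383) = −(383/15).
Reduce top mod 15: now compute (8/15).
Pull out 2^3: since 15 ≡ 7 (mod 8), (2/15) = +1, so (2/15)^3 = +1.
Reached (1/15) = 1. Collecting the sign flips along the way, the symbol is -1.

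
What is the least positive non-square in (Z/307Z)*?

2

(2/307) = −1, so 2 is the smallest positive non-residue mod 307.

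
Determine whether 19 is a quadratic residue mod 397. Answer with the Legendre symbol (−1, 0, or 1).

Euler's criterion: (19/397) ≡ 19^198 (mod 397).
19^2 ≡ 361 (mod 397)
19^4 ≡ 105 (mod 397)
19^8 ≡ 306 (mod 397)
19^16 ≡ 341 (mod 397)
19^32 ≡ 357 (mod 397)
19^64 ≡ 12 (mod 397)
19^128 ≡ 144 (mod 397)
19^198 = 19^(128+64+4+2) ≡ 1 (mod 397).
Result is 1, so (19/397) = 1.

1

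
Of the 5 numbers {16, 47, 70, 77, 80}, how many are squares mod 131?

3

(16/131) = +1 → QR.
(47/131) = -1 → non-residue.
(70/131) = -1 → non-residue.
(77/131) = +1 → QR.
(80/131) = +1 → QR.
Total quadratic residues among the 5: 3.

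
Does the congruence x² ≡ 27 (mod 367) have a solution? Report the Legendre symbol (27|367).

Reciprocity: 27 ≡ 3 and 367 ≡ 3 (mod 4), so (27/367) = −(367/27).
Reduce top mod 27: now compute (16/27).
Pull out 2^4: since 27 ≡ 3 (mod 8), (2/27) = -1, so (2/27)^4 = +1.
Reached (1/27) = 1. Collecting the sign flips along the way, the symbol is -1.

-1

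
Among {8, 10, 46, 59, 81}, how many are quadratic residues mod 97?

2

(8/97) = +1 → QR.
(10/97) = -1 → non-residue.
(46/97) = -1 → non-residue.
(59/97) = -1 → non-residue.
(81/97) = +1 → QR.
Total quadratic residues among the 5: 2.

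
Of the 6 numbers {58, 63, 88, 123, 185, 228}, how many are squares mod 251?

(58/251) = +1 → QR.
(63/251) = +1 → QR.
(88/251) = +1 → QR.
(123/251) = +1 → QR.
(185/251) = -1 → non-residue.
(228/251) = -1 → non-residue.
Total quadratic residues among the 6: 4.

4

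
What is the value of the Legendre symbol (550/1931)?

-1

Pull out 2: since 1931 ≡ 3 (mod 8), (2/1931) = -1.
Reciprocity: 275 ≡ 3 and 1931 ≡ 3 (mod 4), so (275/1931) = −(1931/275).
Reduce top mod 275: now compute (6/275).
Pull out 2: since 275 ≡ 3 (mod 8), (2/275) = -1.
Reciprocity: 3 ≡ 3 and 275 ≡ 3 (mod 4), so (3/275) = −(275/3).
Reduce top mod 3: now compute (2/3).
Pull out 2: since 3 ≡ 3 (mod 8), (2/3) = -1.
Reached (1/3) = 1. Collecting the sign flips along the way, the symbol is -1.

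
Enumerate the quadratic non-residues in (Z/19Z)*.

Square k = 1,…,9 (k and 19−k give the same square):
1²=1, 2²=4, 3²=9, 4²=16, 5²≡6, 6²≡17, 7²≡11, 8²≡7, 9²≡5 (mod 19).
The residues are {1, 4, 5, 6, 7, 9, 11, 16, 17}; the non-residues are the remaining 9 nonzero classes.

2,3,8,10,12,13,14,15,18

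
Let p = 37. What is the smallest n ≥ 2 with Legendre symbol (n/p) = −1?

(2/37) = −1, so 2 is the smallest positive non-residue mod 37.

2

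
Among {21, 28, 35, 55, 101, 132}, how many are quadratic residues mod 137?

(21/137) = -1 → non-residue.
(28/137) = +1 → QR.
(35/137) = -1 → non-residue.
(55/137) = -1 → non-residue.
(101/137) = +1 → QR.
(132/137) = -1 → non-residue.
Total quadratic residues among the 6: 2.

2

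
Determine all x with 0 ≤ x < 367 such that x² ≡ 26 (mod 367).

90, 277

Since 367 ≡ 3 (mod 4), a square root of 26 is 26^((367+1)/4) = 26^92 mod 367.
Repeated squaring: 26^2≡309, 26^4≡61, 26^8≡51, 26^16≡32, 26^32≡290, 26^64≡57 (mod 367).
26^92 = 26^(64+16+8+4) ≡ 277 (mod 367).
Check: 277² = 76729 ≡ 26 (mod 367). The two roots are 90 and 277.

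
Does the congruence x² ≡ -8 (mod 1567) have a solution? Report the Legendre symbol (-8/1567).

First reduce: -8 ≡ 1559 (mod 1567).
Reciprocity: 1559 ≡ 3 and 1567 ≡ 3 (mod 4), so (1559/1567) = −(1567/1559).
Reduce top mod 1559: now compute (8/1559).
Pull out 2^3: since 1559 ≡ 7 (mod 8), (2/1559) = +1, so (2/1559)^3 = +1.
Reached (1/1559) = 1. Collecting the sign flips along the way, the symbol is -1.

-1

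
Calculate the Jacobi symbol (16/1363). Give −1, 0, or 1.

Pull out 2^4: since 1363 ≡ 3 (mod 8), (2/1363) = -1, so (2/1363)^4 = +1.
Reached (1/1363) = 1. Collecting the sign flips along the way, the symbol is +1.

1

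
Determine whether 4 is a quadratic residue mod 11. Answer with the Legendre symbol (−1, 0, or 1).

Pull out 2^2: since 11 ≡ 3 (mod 8), (2/11) = -1, so (2/11)^2 = +1.
Reached (1/11) = 1. Collecting the sign flips along the way, the symbol is +1.

1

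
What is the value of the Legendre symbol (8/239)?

Euler's criterion: (8/239) ≡ 8^119 (mod 239).
8^2 ≡ 64 (mod 239)
8^4 ≡ 33 (mod 239)
8^8 ≡ 133 (mod 239)
8^16 ≡ 3 (mod 239)
8^32 ≡ 9 (mod 239)
8^64 ≡ 81 (mod 239)
8^119 = 8^(64+32+16+4+2+1) ≡ 1 (mod 239).
Result is 1, so (8/239) = 1.

1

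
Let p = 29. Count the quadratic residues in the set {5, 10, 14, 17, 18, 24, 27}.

(5/29) = +1 → QR.
(10/29) = -1 → non-residue.
(14/29) = -1 → non-residue.
(17/29) = -1 → non-residue.
(18/29) = -1 → non-residue.
(24/29) = +1 → QR.
(27/29) = -1 → non-residue.
Total quadratic residues among the 7: 2.

2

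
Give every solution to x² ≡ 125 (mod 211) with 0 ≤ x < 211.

97, 114

Since 211 ≡ 3 (mod 4), a square root of 125 is 125^((211+1)/4) = 125^53 mod 211.
Repeated squaring: 125^2≡11, 125^4≡121, 125^8≡82, 125^16≡183, 125^32≡151 (mod 211).
125^53 = 125^(32+16+4+1) ≡ 114 (mod 211).
Check: 114² = 12996 ≡ 125 (mod 211). The two roots are 97 and 114.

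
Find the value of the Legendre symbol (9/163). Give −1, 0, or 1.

Euler's criterion: (9/163) ≡ 9^81 (mod 163).
9^2 ≡ 81 (mod 163)
9^4 ≡ 41 (mod 163)
9^8 ≡ 51 (mod 163)
9^16 ≡ 156 (mod 163)
9^32 ≡ 49 (mod 163)
9^64 ≡ 119 (mod 163)
9^81 = 9^(64+16+1) ≡ 1 (mod 163).
Result is 1, so (9/163) = 1.

1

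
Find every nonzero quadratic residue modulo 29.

Square k = 1,…,14 (k and 29−k give the same square):
1²=1, 2²=4, 3²=9, 4²=16, 5²=25, 6²≡7, 7²≡20, 8²≡6, 9²≡23, 10²≡13, 11²≡5, 12²≡28, 13²≡24, 14²≡22 (mod 29).
So the quadratic residues mod 29 are {1, 4, 5, 6, 7, 9, 13, 16, 20, 22, 23, 24, 25, 28}.

1 4 5 6 7 9 13 16 20 22 23 24 25 28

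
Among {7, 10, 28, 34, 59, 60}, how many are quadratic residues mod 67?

3

(7/67) = -1 → non-residue.
(10/67) = +1 → QR.
(28/67) = -1 → non-residue.
(34/67) = -1 → non-residue.
(59/67) = +1 → QR.
(60/67) = +1 → QR.
Total quadratic residues among the 6: 3.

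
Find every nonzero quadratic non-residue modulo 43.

Square k = 1,…,21 (k and 43−k give the same square):
1²=1, 2²=4, 3²=9, 4²=16, 5²=25, 6²=36, 7²≡6, 8²≡21, 9²≡38, 10²≡14, 11²≡35, 12²≡15, 13²≡40, 14²≡24, 15²≡10, 16²≡41, 17²≡31, 18²≡23, 19²≡17, 20²≡13, 21²≡11 (mod 43).
The residues are {1, 4, 6, 9, 10, 11, 13, 14, 15, 16, 17, 21, 23, 24, 25, 31, 35, 36, 38, 40, 41}; the non-residues are the remaining 21 nonzero classes.

2 3 5 7 8 12 18 19 20 22 26 27 28 29 30 32 33 34 37 39 42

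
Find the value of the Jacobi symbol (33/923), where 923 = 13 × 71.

1

Reciprocity: 33 ≡ 1 and 923 ≡ 3 (mod 4), so (33/923) = +(923/33).
Reduce top mod 33: now compute (32/33).
Pull out 2^5: since 33 ≡ 1 (mod 8), (2/33) = +1, so (2/33)^5 = +1.
Reached (1/33) = 1. Collecting the sign flips along the way, the symbol is +1.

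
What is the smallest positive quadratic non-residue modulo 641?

3

(2/641) = +1, so 2 is a residue.
(3/641) = −1, so 3 is the smallest positive non-residue mod 641.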